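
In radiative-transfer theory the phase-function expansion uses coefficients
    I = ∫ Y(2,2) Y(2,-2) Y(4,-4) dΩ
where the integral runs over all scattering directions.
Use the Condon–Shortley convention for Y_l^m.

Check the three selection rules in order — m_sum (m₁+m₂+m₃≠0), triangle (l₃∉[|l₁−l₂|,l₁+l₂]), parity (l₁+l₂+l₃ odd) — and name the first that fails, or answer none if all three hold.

azimuthal sum: 2 − 2 − 4 = -4  ✗
0 ≤ 4 ≤ 4 (triangle on l)
L = 2 + 2 + 4 = 8 (even)

m_sum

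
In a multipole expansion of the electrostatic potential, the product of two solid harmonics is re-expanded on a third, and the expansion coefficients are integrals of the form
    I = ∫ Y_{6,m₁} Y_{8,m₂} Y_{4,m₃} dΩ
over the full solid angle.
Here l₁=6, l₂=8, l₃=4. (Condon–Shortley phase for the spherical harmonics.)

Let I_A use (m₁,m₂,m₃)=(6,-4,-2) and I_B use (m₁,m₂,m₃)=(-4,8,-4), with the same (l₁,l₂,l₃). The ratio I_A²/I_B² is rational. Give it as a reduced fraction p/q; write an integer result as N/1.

1485/5096

Shared (l₁,l₂,l₃)=(6,8,4): N and (l;000)² cancel in I_A²/I_B².
A: Δ = 10!·2!·6!/19! = 1/23279256; Racah Σ t=0..0: t=0:+1/348364800 = 1/348364800; ⇒ 3j(6 8 4; 6 -4 -2)² = 165/58786, sgn +1
B: Δ = 10!·2!·6!/19! = 1/23279256; Racah Σ t=10..10: t=10:+1/5225472000 = 1/5225472000; ⇒ 3j(6 8 4; -4 8 -4)² = 28/2907, sgn +1
I_A²/I_B² = (165/58786)/(28/2907) = 1485/5096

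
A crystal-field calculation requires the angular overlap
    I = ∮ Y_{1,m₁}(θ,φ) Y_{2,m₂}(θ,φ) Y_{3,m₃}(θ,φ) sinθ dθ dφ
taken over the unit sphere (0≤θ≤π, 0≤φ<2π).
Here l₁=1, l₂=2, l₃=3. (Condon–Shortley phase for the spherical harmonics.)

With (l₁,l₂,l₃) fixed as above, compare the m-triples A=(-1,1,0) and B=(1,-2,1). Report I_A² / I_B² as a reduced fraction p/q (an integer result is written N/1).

Same 1,2,3: normalisation and zero-m 3j drop out of the ratio.
A: Δ: 0! 2! 4! / 7! → 1/105; sum: t=0:+1/12 = 1/12; 3j²(1 2 3; -1 1 0) = Δ·Π!·Σ² = 1/35  (sign -1)
B: Δ: 0! 2! 4! / 7! → 1/105; sum: t=0:+1/48 = 1/48; 3j²(1 2 3; 1 -2 1) = Δ·Π!·Σ² = 1/105  (sign +1)
I_A²/I_B² = (1/35)/(1/105) = 3/1

3/1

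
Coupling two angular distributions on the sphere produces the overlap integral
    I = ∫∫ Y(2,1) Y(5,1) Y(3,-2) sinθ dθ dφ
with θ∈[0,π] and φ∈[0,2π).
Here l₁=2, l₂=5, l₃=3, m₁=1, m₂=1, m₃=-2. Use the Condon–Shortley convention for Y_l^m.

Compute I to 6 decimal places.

-0.117387

Rules hold: Σm=0, L=10 even, 3≤3≤7.
N = 5·11·7 = 385
Δ = 4!·0!·6!/11! = 1/2310
Racah Σ t=2..2: t=2:+1/144 = 1/144
⇒ 3j(2 5 3; 0 0 0)² = 10/231, sgn -1
Racah Σ t=1..1: t=1:−1/720 = -1/720
⇒ 3j(2 5 3; 1 1 -2)² = 4/385, sgn +1
4πI² = N·(3j₀)²·(3jₘ)² = 40/231
I = -1·√(0.17316/4π) = -0.11738675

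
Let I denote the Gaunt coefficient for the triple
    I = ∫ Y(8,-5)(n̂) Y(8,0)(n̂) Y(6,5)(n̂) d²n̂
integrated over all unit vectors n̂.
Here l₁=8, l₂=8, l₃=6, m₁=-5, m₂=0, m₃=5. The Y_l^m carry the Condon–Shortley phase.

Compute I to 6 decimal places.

-0.136937

Checks pass: Σm=0; 22 even; l₃=6∈[0,16].
(2·8+1)(2·8+1)(2·6+1) = 3757
Δ: 10! 6! 6! / 23! → 1/13742520792
sum: t=2:+1/41803776000 t=3:−1/435456000 t=4:+1/39813120 t=5:−1/18662400 t=6:+1/39813120 t=7:−1/435456000 t=8:+1/41803776000 = -11/1393459200
3j²(8 8 6; 0 0 0) = Δ·Π!·Σ² = 600/96577  (sign -1)
sum: t=7:−1/2612736000 t=8:+1/6967296000 = -1/4180377600
3j²(8 8 6; -5 0 5) = Δ·Π!·Σ² = 75/7429  (sign +1)
combine: 4πI² = 3757·600/96577·75/7429 = 45000/190969
take √, sign -1: I = -0.13693671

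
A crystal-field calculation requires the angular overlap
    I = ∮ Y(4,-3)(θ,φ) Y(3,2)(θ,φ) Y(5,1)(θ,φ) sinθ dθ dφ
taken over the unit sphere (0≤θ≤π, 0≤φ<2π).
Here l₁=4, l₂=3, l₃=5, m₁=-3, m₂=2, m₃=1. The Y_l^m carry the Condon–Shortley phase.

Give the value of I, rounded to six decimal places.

Checks pass: Σm=0; 12 even; l₃=5∈[1,7].
(2·4+1)(2·3+1)(2·5+1) = 693
Δ: 2! 6! 4! / 13! → 1/180180
sum: t=0:+1/576 t=1:−1/144 t=2:+1/576 = -1/288
3j²(4 3 5; 0 0 0) = Δ·Π!·Σ² = 20/1001  (sign +1)
sum: t=1:−1/17280 t=2:+1/1440 = 11/17280
3j²(4 3 5; -3 2 1) = Δ·Π!·Σ² = 11/468  (sign +1)
combine: 4πI² = 693·20/1001·11/468 = 55/169
take √, sign +1: I = 0.16092854

0.160929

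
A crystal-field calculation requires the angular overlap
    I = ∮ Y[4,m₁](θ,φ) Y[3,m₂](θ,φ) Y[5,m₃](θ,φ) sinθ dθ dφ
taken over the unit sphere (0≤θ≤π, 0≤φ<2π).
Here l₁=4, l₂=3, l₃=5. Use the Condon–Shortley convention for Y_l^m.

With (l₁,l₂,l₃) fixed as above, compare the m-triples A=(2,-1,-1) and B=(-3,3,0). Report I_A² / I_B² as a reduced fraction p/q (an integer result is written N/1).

1849/1575

Shared (l₁,l₂,l₃)=(4,3,5): N and (l;000)² cancel in I_A²/I_B².
A: Δ = 2!·6!·4!/13! = 1/180180; Racah Σ t=0..2: t=0:+1/384 t=1:−1/720 t=2:+1/34560 = 43/34560; ⇒ 3j(4 3 5; 2 -1 -1)² = 1849/180180, sgn +1
B: Δ = 2!·6!·4!/13! = 1/180180; Racah Σ t=2..2: t=2:+1/5760 = 1/5760; ⇒ 3j(4 3 5; -3 3 0)² = 5/572, sgn -1
I_A²/I_B² = (1849/180180)/(5/572) = 1849/1575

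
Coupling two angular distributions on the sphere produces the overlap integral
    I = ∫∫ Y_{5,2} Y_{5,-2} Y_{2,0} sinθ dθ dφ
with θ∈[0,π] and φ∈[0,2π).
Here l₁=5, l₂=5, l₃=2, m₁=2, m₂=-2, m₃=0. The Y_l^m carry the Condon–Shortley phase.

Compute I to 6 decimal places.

Rules hold: Σm=0, L=12 even, 0≤2≤10.
N = 11·11·5 = 605
Δ = 8!·2!·2!/13! = 1/38610
Racah Σ t=3..5: t=3:−1/2880 t=4:+1/576 t=5:−1/2880 = 1/960
⇒ 3j(5 5 2; 0 0 0)² = 10/429, sgn +1
Racah Σ t=1..3: t=1:−1/20160 t=2:+1/1440 t=3:−1/2880 = 1/3360
⇒ 3j(5 5 2; 2 -2 0)² = 6/715, sgn +1
4πI² = N·(3j₀)²·(3jₘ)² = 20/169
I = +1·√(0.118343/4π) = 0.09704356

0.097044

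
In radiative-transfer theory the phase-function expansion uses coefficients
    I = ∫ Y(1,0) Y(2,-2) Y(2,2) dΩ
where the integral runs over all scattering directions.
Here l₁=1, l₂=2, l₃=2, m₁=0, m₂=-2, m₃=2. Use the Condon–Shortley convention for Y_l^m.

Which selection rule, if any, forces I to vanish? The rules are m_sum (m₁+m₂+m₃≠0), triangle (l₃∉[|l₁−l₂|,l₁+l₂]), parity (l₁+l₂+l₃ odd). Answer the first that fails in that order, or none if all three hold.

m₁+m₂+m₃ = 0 − 2 + 2 = 0  ✓
triangle: |1−2|=1 ≤ l₃=2 ≤ 1+2=3  ✓
parity: l₁+l₂+l₃ = 5 is odd  ✗

parity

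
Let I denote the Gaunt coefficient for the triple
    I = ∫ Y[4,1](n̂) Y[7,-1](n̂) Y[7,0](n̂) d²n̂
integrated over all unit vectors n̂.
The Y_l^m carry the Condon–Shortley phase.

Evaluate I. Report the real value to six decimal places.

Rules hold: Σm=0, L=18 even, 3≤7≤11.
N = 9·15·15 = 2025
Δ = 4!·4!·10!/19! = 1/58198140
Racah Σ t=0..4: t=0:+1/17418240 t=1:−1/622080 t=2:+1/230400 t=3:−1/622080 t=4:+1/17418240 = 1/806400
⇒ 3j(4 7 7; 0 0 0)² = 2268/230945, sgn -1
Racah Σ t=0..3: t=0:+1/2488320 t=1:−1/345600 t=2:+1/414720 t=3:−1/4354560 = -1/3225600
⇒ 3j(4 7 7; 1 -1 0)² = 81/92378, sgn +1
4πI² = N·(3j₀)²·(3jₘ)² = 37200870/2133423721
I = -1·√(0.0174372/4π) = -0.03725058

-0.037251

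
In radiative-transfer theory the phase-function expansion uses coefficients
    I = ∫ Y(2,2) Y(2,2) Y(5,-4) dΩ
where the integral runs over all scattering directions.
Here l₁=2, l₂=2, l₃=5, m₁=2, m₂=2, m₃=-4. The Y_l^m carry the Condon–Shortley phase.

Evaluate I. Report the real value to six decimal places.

|2−2|≤5≤2+2 violated ⇒ I = 0

0.000000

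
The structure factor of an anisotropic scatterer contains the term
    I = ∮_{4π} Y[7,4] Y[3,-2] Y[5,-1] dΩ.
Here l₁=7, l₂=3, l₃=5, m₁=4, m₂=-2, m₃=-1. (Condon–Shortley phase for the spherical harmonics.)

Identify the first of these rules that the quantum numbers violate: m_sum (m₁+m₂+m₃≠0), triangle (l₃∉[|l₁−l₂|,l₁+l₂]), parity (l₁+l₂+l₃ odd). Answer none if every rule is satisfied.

m₁+m₂+m₃ = 4 − 2 − 1 = 1  ✗
triangle: |7−3|=4 ≤ l₃=5 ≤ 7+3=10
parity: l₁+l₂+l₃ = 15 is odd

m_sum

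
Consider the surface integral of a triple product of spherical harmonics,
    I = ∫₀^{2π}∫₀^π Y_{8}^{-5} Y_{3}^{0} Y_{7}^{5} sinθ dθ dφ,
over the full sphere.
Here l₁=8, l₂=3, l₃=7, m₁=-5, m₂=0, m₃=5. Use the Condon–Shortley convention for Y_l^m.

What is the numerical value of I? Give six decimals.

0.109899

Checks pass: Σm=0; 18 even; l₃=7∈[5,11].
(2·8+1)(2·3+1)(2·7+1) = 1785
Δ: 4! 12! 2! / 19! → 1/5290740
sum: t=1:−1/7257600 t=2:+1/2073600 t=3:−1/7257600 = 1/4838400
3j²(8 3 7; 0 0 0) = Δ·Π!·Σ² = 252/20995  (sign -1)
sum: t=1:−1/5748019200 t=2:+1/159667200 t=3:−1/87091200 = -31/5748019200
3j²(8 3 7; -5 0 5) = Δ·Π!·Σ² = 961/135660  (sign -1)
combine: 4πI² = 1785·252/20995·961/135660 = 60543/398905
take √, sign +1: I = 0.10989863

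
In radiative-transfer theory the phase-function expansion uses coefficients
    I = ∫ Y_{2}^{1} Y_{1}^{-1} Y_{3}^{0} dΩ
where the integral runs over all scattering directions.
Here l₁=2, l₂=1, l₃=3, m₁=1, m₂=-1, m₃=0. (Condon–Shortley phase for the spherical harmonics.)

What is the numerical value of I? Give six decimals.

Rules hold: Σm=0, L=6 even, 1≤3≤3.
N = 5·3·7 = 105
Δ = 0!·4!·2!/7! = 1/105
Racah Σ t=0..0: t=0:+1/4 = 1/4
⇒ 3j(2 1 3; 0 0 0)² = 3/35, sgn -1
Racah Σ t=0..0: t=0:+1/12 = 1/12
⇒ 3j(2 1 3; 1 -1 0)² = 1/35, sgn -1
4πI² = N·(3j₀)²·(3jₘ)² = 9/35
I = +1·√(0.257143/4π) = 0.14304817

0.143048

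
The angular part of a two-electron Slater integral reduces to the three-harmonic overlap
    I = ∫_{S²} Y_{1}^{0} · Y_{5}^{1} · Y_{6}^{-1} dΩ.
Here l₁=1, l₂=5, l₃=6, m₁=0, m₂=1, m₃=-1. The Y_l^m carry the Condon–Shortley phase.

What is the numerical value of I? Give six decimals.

Checks pass: Σm=0; 12 even; l₃=6∈[4,6].
(2·1+1)(2·5+1)(2·6+1) = 429
Δ: 0! 2! 10! / 13! → 1/858
sum: t=0:+1/14400 = 1/14400
3j²(1 5 6; 0 0 0) = Δ·Π!·Σ² = 6/143  (sign +1)
sum: t=0:+1/17280 = 1/17280
3j²(1 5 6; 0 1 -1) = Δ·Π!·Σ² = 35/858  (sign -1)
combine: 4πI² = 429·6/143·35/858 = 105/143
take √, sign -1: I = -0.24172507

-0.241725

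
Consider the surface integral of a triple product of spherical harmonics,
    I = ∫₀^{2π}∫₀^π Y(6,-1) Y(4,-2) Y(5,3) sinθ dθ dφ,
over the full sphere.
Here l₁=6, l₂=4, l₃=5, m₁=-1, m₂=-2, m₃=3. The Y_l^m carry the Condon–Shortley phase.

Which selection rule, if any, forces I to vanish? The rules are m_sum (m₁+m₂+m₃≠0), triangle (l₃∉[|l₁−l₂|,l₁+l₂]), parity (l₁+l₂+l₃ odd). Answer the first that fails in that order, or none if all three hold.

parity

m₁+m₂+m₃ = -1 − 2 + 3 = 0  ✓
triangle: |6−4|=2 ≤ l₃=5 ≤ 6+4=10  ✓
parity: l₁+l₂+l₃ = 15 is odd  ✗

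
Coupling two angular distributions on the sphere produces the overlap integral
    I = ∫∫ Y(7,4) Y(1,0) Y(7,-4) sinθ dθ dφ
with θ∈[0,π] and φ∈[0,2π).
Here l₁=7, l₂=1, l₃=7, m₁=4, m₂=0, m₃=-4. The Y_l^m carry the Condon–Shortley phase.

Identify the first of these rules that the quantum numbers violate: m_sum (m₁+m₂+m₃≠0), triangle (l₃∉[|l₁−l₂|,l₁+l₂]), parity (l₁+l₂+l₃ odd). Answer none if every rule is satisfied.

parity

azimuthal sum: 4 + 0 − 4 = 0  ✓
6 ≤ 7 ≤ 8 (triangle on l)  ✓
L = 7 + 1 + 7 = 15 (odd)  ✗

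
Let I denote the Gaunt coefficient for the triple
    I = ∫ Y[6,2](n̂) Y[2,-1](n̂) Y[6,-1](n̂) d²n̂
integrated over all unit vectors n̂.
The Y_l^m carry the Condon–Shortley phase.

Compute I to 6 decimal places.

0.088837

m-sum 0 ✓  L=14 even ✓  4≤6≤8 ✓
Π(2lᵢ+1) = 13×5×13 = 845
triangle coeff Δ(6,2,6) = 1/90090
Σ_t [0,2]: t=0:+1/69120 t=1:−1/14400 t=2:+1/69120 = -7/172800
(3j)²=14/715 [(6 2 6; 0 0 0)], sign=-1
Σ_t [0,1]: t=0:+1/34560 t=1:−1/60480 = 1/80640
(3j)²=6/1001 [(6 2 6; 2 -1 -1)], sign=-1
⇒ 4πI² = 12/121
I = (+1)√(12/121/(4π)) = 0.08883682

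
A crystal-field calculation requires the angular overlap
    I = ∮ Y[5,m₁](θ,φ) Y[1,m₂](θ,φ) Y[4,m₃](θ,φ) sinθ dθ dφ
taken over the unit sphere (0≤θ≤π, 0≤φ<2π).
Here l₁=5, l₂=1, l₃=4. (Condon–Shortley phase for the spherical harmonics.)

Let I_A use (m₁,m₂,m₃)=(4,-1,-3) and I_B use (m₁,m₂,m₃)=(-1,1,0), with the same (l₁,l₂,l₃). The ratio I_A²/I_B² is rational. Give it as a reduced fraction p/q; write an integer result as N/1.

12/5

Same 5,1,4: normalisation and zero-m 3j drop out of the ratio.
A: Δ: 2! 8! 0! / 11! → 1/495; sum: t=0:+1/10080 = 1/10080; 3j²(5 1 4; 4 -1 -3) = Δ·Π!·Σ² = 4/55  (sign -1)
B: Δ: 2! 8! 0! / 11! → 1/495; sum: t=2:+1/1152 = 1/1152; 3j²(5 1 4; -1 1 0) = Δ·Π!·Σ² = 1/33  (sign +1)
I_A²/I_B² = (4/55)/(1/33) = 12/5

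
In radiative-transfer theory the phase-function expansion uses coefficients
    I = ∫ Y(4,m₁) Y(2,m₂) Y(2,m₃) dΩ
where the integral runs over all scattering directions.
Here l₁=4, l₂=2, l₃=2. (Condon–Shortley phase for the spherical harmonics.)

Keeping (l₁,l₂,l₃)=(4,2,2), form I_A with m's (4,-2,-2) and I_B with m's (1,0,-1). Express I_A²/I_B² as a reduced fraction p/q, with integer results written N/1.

7/3

l's match ⇒ only the (l;m) 3-j factors differ between A and B.
A: triangle coeff Δ(4,2,2) = 1/630; Σ_t [0,0]: t=0:+1/576 = 1/576; (3j)²=1/9 [(4 2 2; 4 -2 -2)], sign=+1
B: triangle coeff Δ(4,2,2) = 1/630; Σ_t [2,2]: t=2:+1/24 = 1/24; (3j)²=1/21 [(4 2 2; 1 0 -1)], sign=-1
I_A²/I_B² = (1/9)/(1/21) = 7/3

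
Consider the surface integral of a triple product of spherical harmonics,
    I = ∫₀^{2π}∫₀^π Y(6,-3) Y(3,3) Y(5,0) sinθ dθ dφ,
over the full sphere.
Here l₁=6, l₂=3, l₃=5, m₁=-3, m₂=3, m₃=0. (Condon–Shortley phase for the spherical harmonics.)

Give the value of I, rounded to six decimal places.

0.190675

m-sum 0 ✓  L=14 even ✓  3≤5≤9 ✓
Π(2lᵢ+1) = 13×7×11 = 1001
triangle coeff Δ(6,3,5) = 1/675675
Σ_t [1,3]: t=1:−1/8640 t=2:+1/2304 t=3:−1/8640 = 7/34560
(3j)²=7/429 [(6 3 5; 0 0 0)], sign=-1
Σ_t [4,4]: t=4:+1/34560 = 1/34560
(3j)²=4/143 [(6 3 5; -3 3 0)], sign=-1
⇒ 4πI² = 196/429
I = (+1)√(196/429/(4π)) = 0.19067531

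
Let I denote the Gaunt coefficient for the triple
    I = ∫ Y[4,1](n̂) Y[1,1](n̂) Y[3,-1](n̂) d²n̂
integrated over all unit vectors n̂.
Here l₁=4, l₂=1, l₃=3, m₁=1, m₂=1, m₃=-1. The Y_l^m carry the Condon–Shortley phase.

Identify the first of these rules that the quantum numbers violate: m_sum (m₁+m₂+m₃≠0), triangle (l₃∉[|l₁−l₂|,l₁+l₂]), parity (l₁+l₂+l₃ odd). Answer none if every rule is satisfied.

m₁+m₂+m₃ = 1 + 1 − 1 = 1  ✗
triangle: |4−1|=3 ≤ l₃=3 ≤ 4+1=5
parity: l₁+l₂+l₃ = 8 is even

m_sum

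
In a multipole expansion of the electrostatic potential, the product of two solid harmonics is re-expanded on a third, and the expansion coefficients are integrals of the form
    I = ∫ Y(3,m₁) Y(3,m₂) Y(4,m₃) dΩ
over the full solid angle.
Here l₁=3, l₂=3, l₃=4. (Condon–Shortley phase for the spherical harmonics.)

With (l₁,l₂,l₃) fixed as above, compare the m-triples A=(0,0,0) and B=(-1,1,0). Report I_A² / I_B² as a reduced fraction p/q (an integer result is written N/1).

Shared (l₁,l₂,l₃)=(3,3,4): N and (l;000)² cancel in I_A²/I_B².
A: Δ = 2!·4!·4!/11! = 1/34650; Racah Σ t=0..2: t=0:+1/72 t=1:−1/16 t=2:+1/72 = -5/144; ⇒ 3j(3 3 4; 0 0 0)² = 2/77, sgn -1
B: Δ = 2!·4!·4!/11! = 1/34650; Racah Σ t=0..2: t=0:+1/1152 t=1:−1/36 t=2:+1/32 = 5/1152; ⇒ 3j(3 3 4; -1 1 0)² = 1/1386, sgn +1
I_A²/I_B² = (2/77)/(1/1386) = 36/1

36/1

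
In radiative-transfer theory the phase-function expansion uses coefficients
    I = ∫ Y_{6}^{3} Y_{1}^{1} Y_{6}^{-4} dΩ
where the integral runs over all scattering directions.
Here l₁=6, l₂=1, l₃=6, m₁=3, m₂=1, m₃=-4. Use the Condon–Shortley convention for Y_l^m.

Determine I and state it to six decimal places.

l₁+l₂+l₃=13 is odd: 3j(l;000)=0 ⇒ I=0

0.000000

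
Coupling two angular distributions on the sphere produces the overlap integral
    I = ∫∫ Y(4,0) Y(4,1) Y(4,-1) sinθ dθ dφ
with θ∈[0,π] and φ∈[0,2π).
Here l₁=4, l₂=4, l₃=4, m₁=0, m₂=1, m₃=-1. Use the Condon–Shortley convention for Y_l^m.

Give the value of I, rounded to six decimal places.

-0.068481

Rules hold: Σm=0, L=12 even, 0≤4≤8.
N = 9·9·9 = 729
Δ = 4!·4!·4!/13! = 1/450450
Racah Σ t=0..4: t=0:+1/13824 t=1:−1/216 t=2:+1/64 t=3:−1/216 t=4:+1/13824 = 5/768
⇒ 3j(4 4 4; 0 0 0)² = 18/1001, sgn +1
Racah Σ t=1..4: t=1:−1/864 t=2:+1/96 t=3:−1/144 t=4:+1/3456 = 1/384
⇒ 3j(4 4 4; 0 1 -1)² = 9/2002, sgn -1
4πI² = N·(3j₀)²·(3jₘ)² = 59049/1002001
I = -1·√(0.0589311/4π) = -0.06848055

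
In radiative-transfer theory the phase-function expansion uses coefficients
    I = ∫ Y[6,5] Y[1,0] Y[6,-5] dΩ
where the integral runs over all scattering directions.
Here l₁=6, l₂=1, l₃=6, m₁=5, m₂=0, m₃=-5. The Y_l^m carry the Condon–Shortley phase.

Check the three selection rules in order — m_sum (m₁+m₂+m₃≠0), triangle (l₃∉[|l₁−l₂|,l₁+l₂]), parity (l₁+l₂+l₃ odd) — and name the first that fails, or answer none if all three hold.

Σmᵢ = 0  ✓
l₃∈[|l₁−l₂|,l₁+l₂]=[5,7], have l₃=6  ✓
Σlᵢ = 13 ⇒ odd  ✗

parity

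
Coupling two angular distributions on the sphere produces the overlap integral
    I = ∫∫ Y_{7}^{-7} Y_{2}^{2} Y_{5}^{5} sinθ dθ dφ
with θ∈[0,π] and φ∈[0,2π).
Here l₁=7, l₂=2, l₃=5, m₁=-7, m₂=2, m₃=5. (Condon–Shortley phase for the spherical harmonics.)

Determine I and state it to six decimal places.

m-sum 0 ✓  L=14 even ✓  5≤5≤9 ✓
Π(2lᵢ+1) = 15×5×11 = 825
triangle coeff Δ(7,2,5) = 1/15015
Σ_t [2,2]: t=2:+1/57600 = 1/57600
(3j)²=21/715 [(7 2 5; 0 0 0)], sign=-1
Σ_t [4,4]: t=4:+1/87091200 = 1/87091200
(3j)²=1/15 [(7 2 5; -7 2 5)], sign=+1
⇒ 4πI² = 21/13
I = (-1)√(21/13/(4π)) = -0.35853622

-0.358536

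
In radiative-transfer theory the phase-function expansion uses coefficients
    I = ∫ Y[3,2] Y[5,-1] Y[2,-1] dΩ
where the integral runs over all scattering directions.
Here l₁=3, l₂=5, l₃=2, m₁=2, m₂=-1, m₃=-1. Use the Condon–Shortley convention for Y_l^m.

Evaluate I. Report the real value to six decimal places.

m-sum 0 ✓  L=10 even ✓  2≤2≤8 ✓
Π(2lᵢ+1) = 7×11×5 = 385
triangle coeff Δ(3,5,2) = 1/2310
Σ_t [3,3]: t=3:−1/144 = -1/144
(3j)²=10/231 [(3 5 2; 0 0 0)], sign=-1
Σ_t [1,1]: t=1:−1/720 = -1/720
(3j)²=4/385 [(3 5 2; 2 -1 -1)], sign=+1
⇒ 4πI² = 40/231
I = (-1)√(40/231/(4π)) = -0.11738675

-0.117387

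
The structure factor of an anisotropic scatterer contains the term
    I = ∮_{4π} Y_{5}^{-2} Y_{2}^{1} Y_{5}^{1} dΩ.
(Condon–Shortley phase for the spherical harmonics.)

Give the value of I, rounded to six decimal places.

Checks pass: Σm=0; 12 even; l₃=5∈[3,7].
(2·5+1)(2·2+1)(2·5+1) = 605
Δ: 2! 8! 2! / 13! → 1/38610
sum: t=0:+1/2880 t=1:−1/576 t=2:+1/2880 = -1/960
3j²(5 2 5; 0 0 0) = Δ·Π!·Σ² = 10/429  (sign +1)
sum: t=1:−1/2880 t=2:+1/1440 = 1/2880
3j²(5 2 5; -2 1 1) = Δ·Π!·Σ² = 7/715  (sign +1)
combine: 4πI² = 605·10/429·7/715 = 70/507
take √, sign +1: I = 0.10481902

0.104819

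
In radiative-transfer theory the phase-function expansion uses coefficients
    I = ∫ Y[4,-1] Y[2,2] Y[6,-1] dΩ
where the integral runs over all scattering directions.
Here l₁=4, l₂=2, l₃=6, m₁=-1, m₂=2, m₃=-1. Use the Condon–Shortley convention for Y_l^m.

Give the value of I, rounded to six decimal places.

Rules hold: Σm=0, L=12 even, 2≤6≤6.
N = 9·5·13 = 585
Δ = 0!·8!·4!/13! = 1/6435
Racah Σ t=0..0: t=0:+1/2304 = 1/2304
⇒ 3j(4 2 6; 0 0 0)² = 5/143, sgn +1
Racah Σ t=0..0: t=0:+1/17280 = 1/17280
⇒ 3j(4 2 6; -1 2 -1)² = 7/1287, sgn -1
4πI² = N·(3j₀)²·(3jₘ)² = 175/1573
I = -1·√(0.111252/4π) = -0.09409136

-0.094091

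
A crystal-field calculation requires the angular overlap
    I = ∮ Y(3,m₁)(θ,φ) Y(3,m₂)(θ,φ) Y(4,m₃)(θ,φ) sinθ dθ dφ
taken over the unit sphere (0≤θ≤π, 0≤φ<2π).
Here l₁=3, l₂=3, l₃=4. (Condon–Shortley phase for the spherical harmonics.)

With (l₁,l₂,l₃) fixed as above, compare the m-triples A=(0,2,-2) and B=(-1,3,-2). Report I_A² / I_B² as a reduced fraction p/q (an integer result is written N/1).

1/18

Shared (l₁,l₂,l₃)=(3,3,4): N and (l;000)² cancel in I_A²/I_B².
A: Δ = 2!·4!·4!/11! = 1/34650; Racah Σ t=1..2: t=1:−1/96 t=2:+1/72 = 1/288; ⇒ 3j(3 3 4; 0 2 -2)² = 1/462, sgn +1
B: Δ = 2!·4!·4!/11! = 1/34650; Racah Σ t=2..2: t=2:+1/192 = 1/192; ⇒ 3j(3 3 4; -1 3 -2)² = 3/77, sgn +1
I_A²/I_B² = (1/462)/(3/77) = 1/18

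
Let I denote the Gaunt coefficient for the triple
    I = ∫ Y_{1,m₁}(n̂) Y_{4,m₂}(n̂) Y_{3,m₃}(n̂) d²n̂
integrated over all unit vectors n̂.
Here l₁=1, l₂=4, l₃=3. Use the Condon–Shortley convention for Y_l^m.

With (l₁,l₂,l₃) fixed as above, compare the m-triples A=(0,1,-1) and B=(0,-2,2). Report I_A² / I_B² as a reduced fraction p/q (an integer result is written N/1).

5/4

Shared (l₁,l₂,l₃)=(1,4,3): N and (l;000)² cancel in I_A²/I_B².
A: Δ = 2!·0!·6!/9! = 1/252; Racah Σ t=1..1: t=1:−1/48 = -1/48; ⇒ 3j(1 4 3; 0 1 -1)² = 5/84, sgn -1
B: Δ = 2!·0!·6!/9! = 1/252; Racah Σ t=1..1: t=1:−1/120 = -1/120; ⇒ 3j(1 4 3; 0 -2 2)² = 1/21, sgn +1
I_A²/I_B² = (5/84)/(1/21) = 5/4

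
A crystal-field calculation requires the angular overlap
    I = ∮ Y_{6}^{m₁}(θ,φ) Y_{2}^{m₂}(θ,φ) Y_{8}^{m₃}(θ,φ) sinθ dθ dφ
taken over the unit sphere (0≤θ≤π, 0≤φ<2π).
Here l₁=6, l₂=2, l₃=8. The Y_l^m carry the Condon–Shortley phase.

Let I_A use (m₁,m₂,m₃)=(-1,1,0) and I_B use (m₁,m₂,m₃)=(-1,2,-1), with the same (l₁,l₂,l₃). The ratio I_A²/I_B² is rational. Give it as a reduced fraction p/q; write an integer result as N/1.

Shared (l₁,l₂,l₃)=(6,2,8): N and (l;000)² cancel in I_A²/I_B².
A: Δ = 0!·12!·4!/17! = 1/30940; Racah Σ t=0..0: t=0:+1/3628800 = 1/3628800; ⇒ 3j(6 2 8; -1 1 0)² = 16/1105, sgn +1
B: Δ = 0!·12!·4!/17! = 1/30940; Racah Σ t=0..0: t=0:+1/14515200 = 1/14515200; ⇒ 3j(6 2 8; -1 2 -1)² = 9/2210, sgn -1
I_A²/I_B² = (16/1105)/(9/2210) = 32/9

32/9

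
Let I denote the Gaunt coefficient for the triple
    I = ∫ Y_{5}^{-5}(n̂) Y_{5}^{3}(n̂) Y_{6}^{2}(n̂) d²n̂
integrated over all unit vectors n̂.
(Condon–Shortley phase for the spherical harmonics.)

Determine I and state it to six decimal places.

Checks pass: Σm=0; 16 even; l₃=6∈[0,10].
(2·5+1)(2·5+1)(2·6+1) = 1573
Δ: 4! 6! 6! / 17! → 1/28588560
sum: t=0:+1/345600 t=1:−1/13824 t=2:+1/5184 t=3:−1/13824 t=4:+1/345600 = 7/129600
3j²(5 5 6; 0 0 0) = Δ·Π!·Σ² = 80/7293  (sign +1)
sum: t=4:+1/829440 = 1/829440
3j²(5 5 6; -5 3 2) = Δ·Π!·Σ² = 35/2431  (sign +1)
combine: 4πI² = 1573·80/7293·35/2431 = 2800/11271
take √, sign +1: I = 0.14060244

0.140602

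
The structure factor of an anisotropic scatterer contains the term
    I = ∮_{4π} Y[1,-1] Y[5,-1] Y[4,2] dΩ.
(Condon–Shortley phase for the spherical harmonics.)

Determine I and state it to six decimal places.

-0.120286

m-sum 0 ✓  L=10 even ✓  4≤4≤6 ✓
Π(2lᵢ+1) = 3×11×9 = 297
triangle coeff Δ(1,5,4) = 1/495
Σ_t [1,1]: t=1:−1/576 = -1/576
(3j)²=5/99 [(1 5 4; 0 0 0)], sign=-1
Σ_t [2,2]: t=2:+1/2880 = 1/2880
(3j)²=2/165 [(1 5 4; -1 -1 2)], sign=+1
⇒ 4πI² = 2/11
I = (-1)√(2/11/(4π)) = -0.12028562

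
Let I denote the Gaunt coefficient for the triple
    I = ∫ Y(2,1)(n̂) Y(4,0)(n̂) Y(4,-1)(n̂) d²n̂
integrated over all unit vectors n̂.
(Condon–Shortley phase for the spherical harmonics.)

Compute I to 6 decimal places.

-0.044869

Checks pass: Σm=0; 10 even; l₃=4∈[2,6].
(2·2+1)(2·4+1)(2·4+1) = 405
Δ: 2! 2! 6! / 11! → 1/13860
sum: t=0:+1/192 t=1:−1/36 t=2:+1/192 = -5/288
3j²(2 4 4; 0 0 0) = Δ·Π!·Σ² = 20/693  (sign -1)
sum: t=0:+1/96 t=1:−1/72 = -1/288
3j²(2 4 4; 1 0 -1) = Δ·Π!·Σ² = 1/462  (sign +1)
combine: 4πI² = 405·20/693·1/462 = 150/5929
take √, sign -1: I = -0.04486937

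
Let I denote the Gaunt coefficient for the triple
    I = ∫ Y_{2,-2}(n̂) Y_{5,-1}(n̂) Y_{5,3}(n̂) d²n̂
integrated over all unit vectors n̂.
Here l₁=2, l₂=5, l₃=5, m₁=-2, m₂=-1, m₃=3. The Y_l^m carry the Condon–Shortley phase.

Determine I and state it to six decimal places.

Rules hold: Σm=0, L=12 even, 3≤5≤7.
N = 5·11·11 = 605
Δ = 2!·2!·8!/13! = 1/38610
Racah Σ t=0..2: t=0:+1/2880 t=1:−1/576 t=2:+1/2880 = -1/960
⇒ 3j(2 5 5; 0 0 0)² = 10/429, sgn +1
Racah Σ t=2..2: t=2:+1/5760 = 1/5760
⇒ 3j(2 5 5; -2 -1 3)² = 56/2145, sgn +1
4πI² = N·(3j₀)²·(3jₘ)² = 560/1521
I = +1·√(0.368179/4π) = 0.17116875

0.171169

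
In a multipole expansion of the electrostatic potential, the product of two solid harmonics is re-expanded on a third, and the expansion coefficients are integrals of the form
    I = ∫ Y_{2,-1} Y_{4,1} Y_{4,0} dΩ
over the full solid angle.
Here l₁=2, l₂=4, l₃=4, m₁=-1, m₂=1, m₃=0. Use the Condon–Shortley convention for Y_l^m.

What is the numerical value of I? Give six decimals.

Checks pass: Σm=0; 10 even; l₃=4∈[2,6].
(2·2+1)(2·4+1)(2·4+1) = 405
Δ: 2! 2! 6! / 11! → 1/13860
sum: t=0:+1/192 t=1:−1/36 t=2:+1/192 = -5/288
3j²(2 4 4; 0 0 0) = Δ·Π!·Σ² = 20/693  (sign -1)
sum: t=1:−1/96 t=2:+1/72 = 1/288
3j²(2 4 4; -1 1 0) = Δ·Π!·Σ² = 1/462  (sign +1)
combine: 4πI² = 405·20/693·1/462 = 150/5929
take √, sign -1: I = -0.04486937

-0.044869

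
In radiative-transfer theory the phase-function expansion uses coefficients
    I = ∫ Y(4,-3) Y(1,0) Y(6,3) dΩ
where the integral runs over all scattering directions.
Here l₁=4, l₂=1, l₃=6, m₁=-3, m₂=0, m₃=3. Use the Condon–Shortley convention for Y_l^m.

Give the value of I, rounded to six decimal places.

triangle: need 3≤l₃≤5, have 6; I=0

0.000000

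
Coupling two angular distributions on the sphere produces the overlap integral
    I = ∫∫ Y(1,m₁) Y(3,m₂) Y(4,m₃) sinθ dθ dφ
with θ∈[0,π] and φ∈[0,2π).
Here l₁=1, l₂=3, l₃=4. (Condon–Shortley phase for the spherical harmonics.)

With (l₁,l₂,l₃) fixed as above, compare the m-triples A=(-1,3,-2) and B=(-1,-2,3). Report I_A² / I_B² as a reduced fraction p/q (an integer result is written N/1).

l's match ⇒ only the (l;m) 3-j factors differ between A and B.
A: triangle coeff Δ(1,3,4) = 1/252; Σ_t [0,0]: t=0:+1/1440 = 1/1440; (3j)²=1/252 [(1 3 4; -1 3 -2)], sign=+1
B: triangle coeff Δ(1,3,4) = 1/252; Σ_t [0,0]: t=0:+1/240 = 1/240; (3j)²=1/12 [(1 3 4; -1 -2 3)], sign=-1
I_A²/I_B² = (1/252)/(1/12) = 1/21

1/21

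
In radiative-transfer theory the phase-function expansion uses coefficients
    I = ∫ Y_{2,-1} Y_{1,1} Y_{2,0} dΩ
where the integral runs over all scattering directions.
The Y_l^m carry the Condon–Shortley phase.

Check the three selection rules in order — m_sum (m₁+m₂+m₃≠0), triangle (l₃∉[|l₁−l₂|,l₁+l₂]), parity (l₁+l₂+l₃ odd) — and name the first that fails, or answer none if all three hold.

parity

m₁+m₂+m₃ = -1 + 1 + 0 = 0  ✓
triangle: |2−1|=1 ≤ l₃=2 ≤ 2+1=3  ✓
parity: l₁+l₂+l₃ = 5 is odd  ✗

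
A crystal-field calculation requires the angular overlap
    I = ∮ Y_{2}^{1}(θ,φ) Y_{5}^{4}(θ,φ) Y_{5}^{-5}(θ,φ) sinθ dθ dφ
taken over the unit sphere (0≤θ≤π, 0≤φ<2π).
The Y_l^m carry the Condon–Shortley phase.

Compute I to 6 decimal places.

Rules hold: Σm=0, L=12 even, 3≤5≤7.
N = 5·11·11 = 605
Δ = 2!·2!·8!/13! = 1/38610
Racah Σ t=0..2: t=0:+1/2880 t=1:−1/576 t=2:+1/2880 = -1/960
⇒ 3j(2 5 5; 0 0 0)² = 10/429, sgn +1
Racah Σ t=1..1: t=1:−1/80640 = -1/80640
⇒ 3j(2 5 5; 1 4 -5)² = 9/286, sgn -1
4πI² = N·(3j₀)²·(3jₘ)² = 75/169
I = -1·√(0.443787/4π) = -0.18792404

-0.187924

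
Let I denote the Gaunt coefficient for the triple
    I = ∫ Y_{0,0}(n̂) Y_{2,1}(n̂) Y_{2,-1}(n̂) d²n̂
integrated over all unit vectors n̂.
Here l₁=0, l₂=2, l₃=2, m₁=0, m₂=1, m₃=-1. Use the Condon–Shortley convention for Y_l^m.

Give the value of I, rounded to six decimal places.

-0.282095

m-sum 0 ✓  L=4 even ✓  2≤2≤2 ✓
Π(2lᵢ+1) = 1×5×5 = 25
triangle coeff Δ(0,2,2) = 1/5
Σ_t [0,0]: t=0:+1/4 = 1/4
(3j)²=1/5 [(0 2 2; 0 0 0)], sign=+1
Σ_t [0,0]: t=0:+1/6 = 1/6
(3j)²=1/5 [(0 2 2; 0 1 -1)], sign=-1
⇒ 4πI² = 1/1
I = (-1)√(1/1/(4π)) = -0.28209479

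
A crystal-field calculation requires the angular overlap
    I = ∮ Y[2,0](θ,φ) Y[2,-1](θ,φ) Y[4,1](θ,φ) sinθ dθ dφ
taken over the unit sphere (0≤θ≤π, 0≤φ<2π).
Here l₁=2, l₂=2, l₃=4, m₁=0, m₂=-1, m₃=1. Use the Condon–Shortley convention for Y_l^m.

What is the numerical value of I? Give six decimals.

-0.220728

Checks pass: Σm=0; 8 even; l₃=4∈[0,4].
(2·2+1)(2·2+1)(2·4+1) = 225
Δ: 0! 4! 4! / 9! → 1/630
sum: t=0:+1/16 = 1/16
3j²(2 2 4; 0 0 0) = Δ·Π!·Σ² = 2/35  (sign +1)
sum: t=0:+1/24 = 1/24
3j²(2 2 4; 0 -1 1) = Δ·Π!·Σ² = 1/21  (sign -1)
combine: 4πI² = 225·2/35·1/21 = 30/49
take √, sign -1: I = -0.22072812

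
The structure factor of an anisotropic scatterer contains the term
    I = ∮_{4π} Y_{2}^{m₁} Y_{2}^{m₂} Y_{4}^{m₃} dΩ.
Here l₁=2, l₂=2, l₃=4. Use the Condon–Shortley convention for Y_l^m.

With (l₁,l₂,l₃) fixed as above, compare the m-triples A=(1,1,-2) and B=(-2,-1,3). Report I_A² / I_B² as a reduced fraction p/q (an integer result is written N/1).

8/7

Shared (l₁,l₂,l₃)=(2,2,4): N and (l;000)² cancel in I_A²/I_B².
A: Δ = 0!·4!·4!/9! = 1/630; Racah Σ t=0..0: t=0:+1/36 = 1/36; ⇒ 3j(2 2 4; 1 1 -2)² = 4/63, sgn +1
B: Δ = 0!·4!·4!/9! = 1/630; Racah Σ t=0..0: t=0:+1/144 = 1/144; ⇒ 3j(2 2 4; -2 -1 3)² = 1/18, sgn -1
I_A²/I_B² = (4/63)/(1/18) = 8/7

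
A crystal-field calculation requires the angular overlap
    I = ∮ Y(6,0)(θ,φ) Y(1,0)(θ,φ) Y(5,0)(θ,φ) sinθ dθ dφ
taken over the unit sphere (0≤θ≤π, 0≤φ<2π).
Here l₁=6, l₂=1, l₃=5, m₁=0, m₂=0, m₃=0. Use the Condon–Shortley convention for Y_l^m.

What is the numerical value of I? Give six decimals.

0.245154

m-sum 0 ✓  L=12 even ✓  5≤5≤7 ✓
Π(2lᵢ+1) = 13×3×11 = 429
triangle coeff Δ(6,1,5) = 1/858
Σ_t [1,1]: t=1:−1/14400 = -1/14400
(3j)²=6/143 [(6 1 5; 0 0 0)], sign=+1
(m-triple is (0,0,0) — same symbol as above.)
⇒ 4πI² = 108/143
I = (+1)√(108/143/(4π)) = 0.24515397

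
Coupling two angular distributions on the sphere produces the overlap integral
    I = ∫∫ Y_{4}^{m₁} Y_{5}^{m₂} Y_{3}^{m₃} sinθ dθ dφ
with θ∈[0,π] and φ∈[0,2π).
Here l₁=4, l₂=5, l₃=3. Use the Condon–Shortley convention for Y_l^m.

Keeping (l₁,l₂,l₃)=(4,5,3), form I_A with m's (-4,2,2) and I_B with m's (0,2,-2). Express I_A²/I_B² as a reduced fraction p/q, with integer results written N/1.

14/5

l's match ⇒ only the (l;m) 3-j factors differ between A and B.
A: triangle coeff Δ(4,5,3) = 1/180180; Σ_t [6,6]: t=6:+1/8640 = 1/8640; (3j)²=14/1287 [(4 5 3; -4 2 2)], sign=-1
B: triangle coeff Δ(4,5,3) = 1/180180; Σ_t [3,4]: t=3:−1/864 t=4:+1/576 = 1/1728; (3j)²=5/1287 [(4 5 3; 0 2 -2)], sign=-1
I_A²/I_B² = (14/1287)/(5/1287) = 14/5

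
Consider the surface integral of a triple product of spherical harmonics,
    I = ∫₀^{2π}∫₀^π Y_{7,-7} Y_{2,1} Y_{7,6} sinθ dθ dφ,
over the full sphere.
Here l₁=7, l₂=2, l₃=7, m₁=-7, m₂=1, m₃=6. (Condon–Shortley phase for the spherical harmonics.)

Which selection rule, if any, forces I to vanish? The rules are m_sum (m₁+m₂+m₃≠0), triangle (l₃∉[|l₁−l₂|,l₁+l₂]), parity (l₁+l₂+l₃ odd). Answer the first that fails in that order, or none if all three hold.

none

azimuthal sum: -7 + 1 + 6 = 0  ✓
5 ≤ 7 ≤ 9 (triangle on l)  ✓
L = 7 + 2 + 7 = 16 (even)  ✓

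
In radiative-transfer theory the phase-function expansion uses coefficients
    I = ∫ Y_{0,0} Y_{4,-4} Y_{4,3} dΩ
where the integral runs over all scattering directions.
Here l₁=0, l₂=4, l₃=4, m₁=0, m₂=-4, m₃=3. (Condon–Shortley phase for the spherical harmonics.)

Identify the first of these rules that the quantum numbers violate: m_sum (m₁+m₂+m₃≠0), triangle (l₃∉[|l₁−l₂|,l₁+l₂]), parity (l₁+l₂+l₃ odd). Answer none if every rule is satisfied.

m_sum

Σmᵢ = -1  ✗
l₃∈[|l₁−l₂|,l₁+l₂]=[4,4], have l₃=4
Σlᵢ = 8 ⇒ even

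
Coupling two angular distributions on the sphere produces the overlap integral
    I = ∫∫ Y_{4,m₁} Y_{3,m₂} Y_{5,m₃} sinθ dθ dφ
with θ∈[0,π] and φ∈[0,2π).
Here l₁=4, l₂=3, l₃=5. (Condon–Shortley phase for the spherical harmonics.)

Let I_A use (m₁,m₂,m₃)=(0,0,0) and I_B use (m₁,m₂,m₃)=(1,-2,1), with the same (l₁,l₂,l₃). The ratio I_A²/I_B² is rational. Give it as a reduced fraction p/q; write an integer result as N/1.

144/125

l's match ⇒ only the (l;m) 3-j factors differ between A and B.
A: triangle coeff Δ(4,3,5) = 1/180180; Σ_t [0,2]: t=0:+1/576 t=1:−1/144 t=2:+1/576 = -1/288; (3j)²=20/1001 [(4 3 5; 0 0 0)], sign=+1
B: triangle coeff Δ(4,3,5) = 1/180180; Σ_t [0,1]: t=0:+1/432 t=1:−1/1152 = 5/3456; (3j)²=625/36036 [(4 3 5; 1 -2 1)], sign=+1
I_A²/I_B² = (20/1001)/(625/36036) = 144/125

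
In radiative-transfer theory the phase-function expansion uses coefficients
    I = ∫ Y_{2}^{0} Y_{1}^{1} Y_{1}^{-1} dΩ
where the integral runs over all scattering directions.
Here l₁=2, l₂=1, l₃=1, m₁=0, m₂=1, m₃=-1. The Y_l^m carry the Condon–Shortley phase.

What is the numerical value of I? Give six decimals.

Checks pass: Σm=0; 4 even; l₃=1∈[1,3].
(2·2+1)(2·1+1)(2·1+1) = 45
Δ: 2! 2! 0! / 5! → 1/30
sum: t=1:−1/1 = -1/1
3j²(2 1 1; 0 0 0) = Δ·Π!·Σ² = 2/15  (sign +1)
sum: t=2:+1/4 = 1/4
3j²(2 1 1; 0 1 -1) = Δ·Π!·Σ² = 1/30  (sign +1)
combine: 4πI² = 45·2/15·1/30 = 1/5
take √, sign +1: I = 0.12615663

0.126157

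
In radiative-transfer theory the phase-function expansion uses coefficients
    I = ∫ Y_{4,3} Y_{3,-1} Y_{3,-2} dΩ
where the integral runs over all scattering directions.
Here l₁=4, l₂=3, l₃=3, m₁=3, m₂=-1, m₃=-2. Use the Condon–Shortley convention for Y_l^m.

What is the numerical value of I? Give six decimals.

Checks pass: Σm=0; 10 even; l₃=3∈[1,7].
(2·4+1)(2·3+1)(2·3+1) = 441
Δ: 4! 4! 2! / 11! → 1/34650
sum: t=1:−1/72 t=2:+1/16 t=3:−1/72 = 5/144
3j²(4 3 3; 0 0 0) = Δ·Π!·Σ² = 2/77  (sign -1)
sum: t=0:+1/288 t=1:−1/144 = -1/288
3j²(4 3 3; 3 -1 -2) = Δ·Π!·Σ² = 1/99  (sign +1)
combine: 4πI² = 441·2/77·1/99 = 14/121
take √, sign -1: I = -0.09595473

-0.095955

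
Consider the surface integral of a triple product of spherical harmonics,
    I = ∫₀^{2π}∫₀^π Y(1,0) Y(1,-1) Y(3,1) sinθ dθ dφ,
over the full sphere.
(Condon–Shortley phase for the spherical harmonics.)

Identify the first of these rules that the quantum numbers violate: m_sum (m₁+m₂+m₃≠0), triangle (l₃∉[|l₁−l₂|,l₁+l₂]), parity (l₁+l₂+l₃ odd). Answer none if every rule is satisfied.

triangle

azimuthal sum: 0 − 1 + 1 = 0  ✓
0 ≤ 3 ≤ 2 (triangle on l)  ✗
L = 1 + 1 + 3 = 5 (odd)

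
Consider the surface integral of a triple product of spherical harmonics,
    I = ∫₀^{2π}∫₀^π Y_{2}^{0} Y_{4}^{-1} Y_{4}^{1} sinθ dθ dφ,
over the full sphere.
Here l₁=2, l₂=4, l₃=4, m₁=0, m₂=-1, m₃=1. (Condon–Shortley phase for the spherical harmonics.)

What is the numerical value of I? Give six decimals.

-0.139264

m-sum 0 ✓  L=10 even ✓  2≤4≤6 ✓
Π(2lᵢ+1) = 5×9×9 = 405
triangle coeff Δ(2,4,4) = 1/13860
Σ_t [0,2]: t=0:+1/192 t=1:−1/36 t=2:+1/192 = -5/288
(3j)²=20/693 [(2 4 4; 0 0 0)], sign=-1
Σ_t [0,2]: t=0:+1/144 t=1:−1/48 t=2:+1/480 = -17/1440
(3j)²=289/13860 [(2 4 4; 0 -1 1)], sign=+1
⇒ 4πI² = 1445/5929
I = (-1)√(1445/5929/(4π)) = -0.13926381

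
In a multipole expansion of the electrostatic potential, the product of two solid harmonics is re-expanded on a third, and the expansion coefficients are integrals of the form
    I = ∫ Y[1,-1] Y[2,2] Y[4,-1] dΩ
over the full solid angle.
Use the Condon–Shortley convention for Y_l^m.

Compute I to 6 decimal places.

0.000000

|1−2|≤4≤1+2 violated ⇒ I = 0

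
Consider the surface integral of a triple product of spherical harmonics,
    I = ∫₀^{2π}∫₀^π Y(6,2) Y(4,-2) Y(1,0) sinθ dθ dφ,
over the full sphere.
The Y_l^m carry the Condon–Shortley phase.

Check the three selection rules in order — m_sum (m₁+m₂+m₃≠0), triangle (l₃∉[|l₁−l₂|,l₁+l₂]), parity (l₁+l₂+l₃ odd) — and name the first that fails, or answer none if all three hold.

triangle

azimuthal sum: 2 − 2 + 0 = 0  ✓
2 ≤ 1 ≤ 10 (triangle on l)  ✗
L = 6 + 4 + 1 = 11 (odd)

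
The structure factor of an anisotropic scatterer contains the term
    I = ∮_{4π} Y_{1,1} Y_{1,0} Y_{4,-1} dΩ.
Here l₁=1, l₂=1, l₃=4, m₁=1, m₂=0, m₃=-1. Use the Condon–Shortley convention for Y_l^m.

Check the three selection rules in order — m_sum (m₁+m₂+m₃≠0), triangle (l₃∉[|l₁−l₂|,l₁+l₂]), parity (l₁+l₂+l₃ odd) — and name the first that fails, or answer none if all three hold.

azimuthal sum: 1 + 0 − 1 = 0  ✓
0 ≤ 4 ≤ 2 (triangle on l)  ✗
L = 1 + 1 + 4 = 6 (even)

triangle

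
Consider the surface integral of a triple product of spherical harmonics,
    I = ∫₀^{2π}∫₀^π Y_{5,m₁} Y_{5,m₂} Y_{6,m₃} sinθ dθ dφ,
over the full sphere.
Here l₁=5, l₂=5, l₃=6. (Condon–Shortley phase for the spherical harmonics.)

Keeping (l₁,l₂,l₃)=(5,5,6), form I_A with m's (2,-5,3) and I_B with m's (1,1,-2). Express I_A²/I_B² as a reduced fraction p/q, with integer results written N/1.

15/8

Shared (l₁,l₂,l₃)=(5,5,6): N and (l;000)² cancel in I_A²/I_B².
A: Δ = 4!·6!·6!/17! = 1/28588560; Racah Σ t=0..0: t=0:+1/622080 = 1/622080; ⇒ 3j(5 5 6; 2 -5 3)² = 105/4862, sgn -1
B: Δ = 4!·6!·6!/17! = 1/28588560; Racah Σ t=0..4: t=0:+1/829440 t=1:−1/25920 t=2:+1/9216 t=3:−1/25920 t=4:+1/829440 = 7/207360; ⇒ 3j(5 5 6; 1 1 -2)² = 28/2431, sgn +1
I_A²/I_B² = (105/4862)/(28/2431) = 15/8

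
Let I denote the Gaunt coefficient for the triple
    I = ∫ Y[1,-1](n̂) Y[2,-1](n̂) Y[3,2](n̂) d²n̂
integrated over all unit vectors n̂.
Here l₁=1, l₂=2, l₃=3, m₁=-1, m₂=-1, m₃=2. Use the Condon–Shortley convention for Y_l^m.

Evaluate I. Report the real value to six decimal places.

0.261169

Rules hold: Σm=0, L=6 even, 1≤3≤3.
N = 3·5·7 = 105
Δ = 0!·2!·4!/7! = 1/105
Racah Σ t=0..0: t=0:+1/4 = 1/4
⇒ 3j(1 2 3; 0 0 0)² = 3/35, sgn -1
Racah Σ t=0..0: t=0:+1/12 = 1/12
⇒ 3j(1 2 3; -1 -1 2)² = 2/21, sgn -1
4πI² = N·(3j₀)²·(3jₘ)² = 6/7
I = +1·√(0.857143/4π) = 0.26116903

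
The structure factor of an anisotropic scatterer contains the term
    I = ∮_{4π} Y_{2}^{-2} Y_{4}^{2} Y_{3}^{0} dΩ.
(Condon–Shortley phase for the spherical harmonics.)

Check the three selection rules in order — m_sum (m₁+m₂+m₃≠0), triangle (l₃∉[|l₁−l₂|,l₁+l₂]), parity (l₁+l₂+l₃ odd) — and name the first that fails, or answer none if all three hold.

parity

azimuthal sum: -2 + 2 + 0 = 0  ✓
2 ≤ 3 ≤ 6 (triangle on l)  ✓
L = 2 + 4 + 3 = 9 (odd)  ✗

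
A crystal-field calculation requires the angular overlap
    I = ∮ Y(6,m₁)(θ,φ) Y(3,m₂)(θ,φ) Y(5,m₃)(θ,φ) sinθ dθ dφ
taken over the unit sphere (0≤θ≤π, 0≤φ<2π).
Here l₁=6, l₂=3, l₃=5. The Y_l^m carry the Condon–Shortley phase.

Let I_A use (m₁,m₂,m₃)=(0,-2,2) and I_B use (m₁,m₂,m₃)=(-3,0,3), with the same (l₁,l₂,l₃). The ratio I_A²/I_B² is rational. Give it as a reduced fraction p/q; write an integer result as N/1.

21/1

Shared (l₁,l₂,l₃)=(6,3,5): N and (l;000)² cancel in I_A²/I_B².
A: Δ = 4!·8!·2!/15! = 1/675675; Racah Σ t=0..1: t=0:+1/34560 t=1:−1/8640 = -1/11520; ⇒ 3j(6 3 5; 0 -2 2)² = 3/143, sgn +1
B: Δ = 4!·8!·2!/15! = 1/675675; Racah Σ t=1..3: t=1:−1/483840 t=2:+1/20160 t=3:−1/17280 = -1/96768; ⇒ 3j(6 3 5; -3 0 3)² = 1/1001, sgn -1
I_A²/I_B² = (3/143)/(1/1001) = 21/1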